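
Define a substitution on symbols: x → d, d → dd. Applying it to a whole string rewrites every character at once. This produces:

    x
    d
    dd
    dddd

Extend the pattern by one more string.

Expanding dddd: d→dd, d→dd, d→dd, d→dd. Concatenated: dd dd dd dd.

dddddddd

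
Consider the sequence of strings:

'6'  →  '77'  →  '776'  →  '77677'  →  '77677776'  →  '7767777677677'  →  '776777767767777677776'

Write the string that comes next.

7767777677677776777767767777677677

This is a Fibonacci-style word recurrence s(k) = s(k−1)·s(k−2): e.g. 77·6 = 776.
Continuing: 776777767767777677776 · 7767777677677 gives term 8.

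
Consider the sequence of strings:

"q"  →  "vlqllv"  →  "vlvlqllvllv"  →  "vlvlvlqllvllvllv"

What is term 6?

vlvlvlvlvlqllvllvllvllvllv

Each term wraps the previous one in vl on the left and llv on the right.
From vlvlvlqllvllvllv, 2 further steps: vlvlvlqllvllvllv → vlvlvlvlqllvllvllvllv → (answer).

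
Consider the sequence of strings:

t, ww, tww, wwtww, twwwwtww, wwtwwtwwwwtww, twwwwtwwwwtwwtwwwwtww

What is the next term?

wwtwwtwwwwtwwtwwwwtwwwwtwwtwwwwtww

From term 3 onward, concatenate the second-to-last term with the last: t·ww = tww, ww·tww = wwtww, …
Continuing: wwtwwtwwwwtww · twwwwtwwwwtwwtwwwwtww gives term 8.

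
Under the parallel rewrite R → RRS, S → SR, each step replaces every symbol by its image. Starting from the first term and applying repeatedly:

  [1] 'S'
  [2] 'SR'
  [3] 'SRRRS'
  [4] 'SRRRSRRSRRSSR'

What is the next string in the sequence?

SRRRSRRSRRSSRRRSRRSSRRRSRRSSRSRRRS

Applying the rule to each of the 13 symbols of SRRRSRRSRRSSR gives the pieces SR RRS RRS RRS SR RRS RRS SR RRS RRS SR SR RRS, which concatenate to the answer.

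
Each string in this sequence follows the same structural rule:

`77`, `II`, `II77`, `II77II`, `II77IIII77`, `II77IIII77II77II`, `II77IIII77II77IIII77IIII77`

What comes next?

From term 3 onward, concatenate the last term with the second-to-last: II·77 = II77, II77·II = II77II, …
So term 8 is II77IIII77II77IIII77IIII77·II77IIII77II77II.

II77IIII77II77IIII77IIII77II77IIII77II77II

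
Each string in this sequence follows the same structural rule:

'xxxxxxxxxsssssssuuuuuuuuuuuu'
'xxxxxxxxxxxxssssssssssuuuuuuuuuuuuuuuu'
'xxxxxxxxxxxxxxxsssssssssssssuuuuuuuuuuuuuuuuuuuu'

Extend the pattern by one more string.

Term n consists of 3n x's, followed by 3n-2 s's, followed by 4n u's, where the shown terms are n = 3, 4, 5.
Setting n = 6 gives 18, 16, 24 characters in each block.

xxxxxxxxxxxxxxxxxxssssssssssssssssuuuuuuuuuuuuuuuuuuuuuuuu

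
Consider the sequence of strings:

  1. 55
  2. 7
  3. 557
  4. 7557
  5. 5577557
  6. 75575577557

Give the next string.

557755775575577557

This is a Fibonacci-style word recurrence s(k) = s(k−2)·s(k−1): e.g. 55·7 = 557.
So term 7 is 5577557·75575577557.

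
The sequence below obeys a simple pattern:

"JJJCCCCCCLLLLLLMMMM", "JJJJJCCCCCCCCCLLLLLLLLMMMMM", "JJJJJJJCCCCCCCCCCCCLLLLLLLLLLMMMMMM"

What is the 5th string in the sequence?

Each string has the form J^{2n-1} C^{3n} L^{2n+2} M^{n+2}, where the shown terms are n = 2, 3, 4.
For term 5, n = 6, so the run lengths are 11, 18, 14, 8.

JJJJJJJJJJJCCCCCCCCCCCCCCCCCCLLLLLLLLLLLLLLMMMMMMMM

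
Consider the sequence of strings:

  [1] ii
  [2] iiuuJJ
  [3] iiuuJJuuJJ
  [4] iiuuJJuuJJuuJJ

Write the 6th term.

iiuuJJuuJJuuJJuuJJuuJJ

Each term is the previous one with uuJJ appended.
From iiuuJJuuJJuuJJ, 2 further steps: iiuuJJuuJJuuJJ → iiuuJJuuJJuuJJuuJJ → (answer).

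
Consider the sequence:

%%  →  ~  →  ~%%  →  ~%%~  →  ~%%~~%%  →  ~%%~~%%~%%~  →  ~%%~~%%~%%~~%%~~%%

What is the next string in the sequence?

~%%~~%%~%%~~%%~~%%~%%~~%%~%%~

This is a Fibonacci-style word recurrence s(k) = s(k−1)·s(k−2): e.g. ~·%% = ~%%.
The next term joins ~%%~~%%~%%~~%%~~%% and ~%%~~%%~%%~.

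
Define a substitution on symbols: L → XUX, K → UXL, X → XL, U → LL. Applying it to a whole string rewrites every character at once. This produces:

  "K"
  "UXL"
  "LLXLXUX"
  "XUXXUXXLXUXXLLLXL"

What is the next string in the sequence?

XLLLXLXLLLXLXLXUXXLLLXLXLXUXXUXXUXXLXUX

Applying the rule to each of the 17 symbols of XUXXUXXLXUXXLLLXL gives the pieces XL LL XL XL LL XL XL XUX XL LL XL XL XUX XUX XUX XL XUX, which concatenate to the answer.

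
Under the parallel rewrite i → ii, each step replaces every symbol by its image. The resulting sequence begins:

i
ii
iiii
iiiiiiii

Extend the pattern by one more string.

iiiiiiiiiiiiiiii

Expanding iiiiiiii: i→ii, i→ii, i→ii, i→ii, i→ii, i→ii, i→ii, i→ii. Concatenated: ii ii ii ii ii ii ii ii.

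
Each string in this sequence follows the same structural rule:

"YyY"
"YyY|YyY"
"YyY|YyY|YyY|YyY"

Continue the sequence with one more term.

YyY|YyY|YyY|YyY|YyY|YyY|YyY|YyY

s(k+1) = s(k)·|·s(k) — each term doubles the last with '|' between the halves.
So the next term is two copies of YyY|YyY|YyY|YyY with '|' between the halves.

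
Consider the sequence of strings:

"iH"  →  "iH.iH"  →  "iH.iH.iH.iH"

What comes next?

s(k+1) = s(k)·.·s(k) — each term doubles the last with '.' between the halves.
Doubling iH.iH.iH.iH with '.' between the halves:

iH.iH.iH.iH.iH.iH.iH.iH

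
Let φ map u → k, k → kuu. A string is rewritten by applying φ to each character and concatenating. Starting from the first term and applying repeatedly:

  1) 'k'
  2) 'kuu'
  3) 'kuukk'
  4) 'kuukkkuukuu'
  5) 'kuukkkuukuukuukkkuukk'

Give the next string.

φ(kuukkkuukuukuukkkuukk) expands symbol-by-symbol to kuu k k kuu kuu kuu k k kuu k k kuu k k kuu kuu kuu k k kuu kuu; joining the 21 pieces gives the next term.

kuukkkuukuukuukkkuukkkuukkkuukuukuukkkuukuu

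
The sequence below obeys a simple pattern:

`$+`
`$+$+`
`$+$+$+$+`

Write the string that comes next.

Every step duplicates the string.
Doubling $+$+$+$+:

$+$+$+$+$+$+$+$+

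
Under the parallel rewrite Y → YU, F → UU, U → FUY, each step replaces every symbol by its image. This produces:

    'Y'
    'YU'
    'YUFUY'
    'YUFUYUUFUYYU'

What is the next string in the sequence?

Rewriting each symbol of YUFUYUUFUYYU: Y→YU, U→FUY, F→UU, U→FUY, Y→YU, U→FUY, U→FUY, F→UU, U→FUY, Y→YU, Y→YU, U→FUY, which concatenates to YU FUY UU FUY YU FUY FUY UU FUY YU YU FUY.

YUFUYUUFUYYUFUYFUYUUFUYYUYUFUY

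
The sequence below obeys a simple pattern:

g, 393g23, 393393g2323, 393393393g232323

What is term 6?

s(k+1) = 393·s(k)·23, so each term gains 393 as a prefix and 23 as a suffix.
From 393393393g232323, 2 further steps: 393393393g232323 → 393393393393g23232323 → (answer).

393393393393393g2323232323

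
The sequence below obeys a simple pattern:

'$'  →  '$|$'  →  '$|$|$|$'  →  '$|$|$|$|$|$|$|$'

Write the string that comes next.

s(k+1) = s(k)·|·s(k) — each term doubles the last with '|' between the halves.
Doubling $|$|$|$|$|$|$|$ with '|' between the halves:

$|$|$|$|$|$|$|$|$|$|$|$|$|$|$|$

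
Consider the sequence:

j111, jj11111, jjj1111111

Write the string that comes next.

The n-th term is n j's then 2n+1 1's (n = 1, 2, …).
For the next term, n = 4, so the run lengths are 4, 9.

jjjj111111111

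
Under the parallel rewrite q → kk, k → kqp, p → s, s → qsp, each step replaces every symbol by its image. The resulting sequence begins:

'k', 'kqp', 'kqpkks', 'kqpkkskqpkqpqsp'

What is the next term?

Replace each of the 15 characters of kqpkkskqpkqpqsp in place — kqp kk s kqp kqp qsp kqp kk s kqp kk s kk qsp s — and concatenate.

kqpkkskqpkqpqspkqpkkskqpkkskkqsps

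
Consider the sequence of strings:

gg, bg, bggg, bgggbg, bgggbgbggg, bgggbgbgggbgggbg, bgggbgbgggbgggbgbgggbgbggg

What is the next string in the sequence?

bgggbgbgggbgggbgbgggbgbgggbgggbgbgggbgggbg

This is a Fibonacci-style word recurrence s(k) = s(k−1)·s(k−2): e.g. bg·gg = bggg.
Continuing: bgggbgbgggbgggbgbgggbgbggg · bgggbgbgggbgggbg gives term 8.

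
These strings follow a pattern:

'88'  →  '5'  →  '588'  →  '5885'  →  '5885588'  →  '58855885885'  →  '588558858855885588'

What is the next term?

From term 3 onward, concatenate the last term with the second-to-last: 5·88 = 588, 588·5 = 5885, …
So term 8 is 588558858855885588·58855885885.

58855885885588558858855885885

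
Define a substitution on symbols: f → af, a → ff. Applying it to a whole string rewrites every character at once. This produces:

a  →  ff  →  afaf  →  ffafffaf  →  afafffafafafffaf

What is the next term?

φ(afafffafafafffaf) expands symbol-by-symbol to ff af ff af af af ff af ff af ff af af af ff af; joining the 16 pieces gives the next term.

ffafffafafafffafffafffafafafffaf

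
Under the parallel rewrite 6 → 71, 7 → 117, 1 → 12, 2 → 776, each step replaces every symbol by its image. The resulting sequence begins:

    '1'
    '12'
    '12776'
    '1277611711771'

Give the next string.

Applying the rule to each of the 13 symbols of 1277611711771 gives the pieces 12 776 117 117 71 12 12 117 12 12 117 117 12, which concatenate to the answer.

12776117117711212117121211711712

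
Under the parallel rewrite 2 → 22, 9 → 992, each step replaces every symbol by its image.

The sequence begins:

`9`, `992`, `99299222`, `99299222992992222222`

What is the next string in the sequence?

Applying the rule to each of the 20 symbols of 99299222992992222222 gives the pieces 992 992 22 992 992 22 22 22 992 992 22 992 992 22 22 22 22 22 22 22, which concatenate to the answer.

992992229929922222229929922299299222222222222222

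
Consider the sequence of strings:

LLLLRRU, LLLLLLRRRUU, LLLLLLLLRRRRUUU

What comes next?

LLLLLLLLLLRRRRRUUUU

Term n consists of 2n L's, followed by n R's, followed by n-1 U's, where the shown terms are n = 2, 3, 4.
For the next term, n = 5, so the run lengths are 10, 5, 4.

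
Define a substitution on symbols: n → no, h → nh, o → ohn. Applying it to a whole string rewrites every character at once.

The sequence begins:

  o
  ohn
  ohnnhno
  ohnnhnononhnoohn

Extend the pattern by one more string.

ohnnhnononhnoohnnoohnnonhnoohnohnnhno

Applying the rule to each of the 16 symbols of ohnnhnononhnoohn gives the pieces ohn nh no no nh no ohn no ohn no nh no ohn ohn nh no, which concatenate to the answer.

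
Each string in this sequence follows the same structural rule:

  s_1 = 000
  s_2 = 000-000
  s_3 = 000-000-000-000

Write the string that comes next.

Every step duplicates the string with '-' between the halves.
Doubling 000-000-000-000 with '-' between the halves:

000-000-000-000-000-000-000-000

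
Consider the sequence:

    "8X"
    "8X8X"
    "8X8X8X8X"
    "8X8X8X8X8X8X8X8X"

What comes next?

s(k+1) = s(k)·s(k) — each term doubles the last.
So the next term is two copies of 8X8X8X8X8X8X8X8X.

8X8X8X8X8X8X8X8X8X8X8X8X8X8X8X8X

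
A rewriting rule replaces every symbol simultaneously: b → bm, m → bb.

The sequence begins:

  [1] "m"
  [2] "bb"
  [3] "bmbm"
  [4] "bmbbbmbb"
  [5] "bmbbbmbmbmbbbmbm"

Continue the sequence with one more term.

Rewriting the 16 symbols of bmbbbmbmbmbbbmbm one by one yields bm bb bm bm bm bb bm bb bm bb bm bm bm bb bm bb; concatenated:

bmbbbmbmbmbbbmbbbmbbbmbmbmbbbmbb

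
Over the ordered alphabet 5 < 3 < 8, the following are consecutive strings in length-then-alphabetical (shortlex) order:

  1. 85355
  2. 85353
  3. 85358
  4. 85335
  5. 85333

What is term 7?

85385

Continuing the enumeration 2 steps past 85333: 85333 → 85338 → (answer).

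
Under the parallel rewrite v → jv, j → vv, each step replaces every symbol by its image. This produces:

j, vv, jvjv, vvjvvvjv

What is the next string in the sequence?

jvjvvvjvjvjvvvjv

Rewriting each symbol of vvjvvvjv: v→jv, v→jv, j→vv, v→jv, v→jv, v→jv, j→vv, v→jv, which concatenates to jv jv vv jv jv jv vv jv.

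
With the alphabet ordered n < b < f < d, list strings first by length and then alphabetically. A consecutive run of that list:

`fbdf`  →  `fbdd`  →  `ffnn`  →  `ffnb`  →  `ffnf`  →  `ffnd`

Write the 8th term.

ffbb

Advancing 2 positions from ffnd through ffnd → ffbn reaches term 8.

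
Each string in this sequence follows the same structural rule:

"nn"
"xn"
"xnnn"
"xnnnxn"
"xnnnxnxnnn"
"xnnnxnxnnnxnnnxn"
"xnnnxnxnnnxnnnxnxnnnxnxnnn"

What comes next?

Each term (from the third on) is the previous term followed by the one before it: term 3 = xn·nn = xnnn.
Continuing: xnnnxnxnnnxnnnxnxnnnxnxnnn · xnnnxnxnnnxnnnxn gives term 8.

xnnnxnxnnnxnnnxnxnnnxnxnnnxnnnxnxnnnxnnnxn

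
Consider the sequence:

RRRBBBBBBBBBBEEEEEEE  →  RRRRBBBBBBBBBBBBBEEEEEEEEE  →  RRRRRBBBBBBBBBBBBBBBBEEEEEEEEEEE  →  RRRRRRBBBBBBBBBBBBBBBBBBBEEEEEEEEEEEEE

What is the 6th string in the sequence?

Each string has the form R^{n} B^{3n+1} E^{2n+1}, where the shown terms are n = 3, 4, 5, 6.
At n = 8 the blocks have lengths 8, 25, 17.

RRRRRRRRBBBBBBBBBBBBBBBBBBBBBBBBBEEEEEEEEEEEEEEEEE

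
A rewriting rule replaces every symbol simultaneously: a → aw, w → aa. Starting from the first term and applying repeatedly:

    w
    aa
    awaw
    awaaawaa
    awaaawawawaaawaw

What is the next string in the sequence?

φ(awaaawawawaaawaw) expands symbol-by-symbol to aw aa aw aw aw aa aw aa aw aa aw aw aw aa aw aa; joining the 16 pieces gives the next term.

awaaawawawaaawaaawaaawawawaaawaa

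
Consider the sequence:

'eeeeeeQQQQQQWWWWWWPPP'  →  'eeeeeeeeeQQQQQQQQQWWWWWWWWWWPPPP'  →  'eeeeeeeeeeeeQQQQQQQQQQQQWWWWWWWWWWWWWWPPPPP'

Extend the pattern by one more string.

eeeeeeeeeeeeeeeQQQQQQQQQQQQQQQWWWWWWWWWWWWWWWWWWPPPPPP

Reading off run lengths: e runs 6, 9, 12; Q runs 6, 9, 12; W runs 6, 10, 14; P runs 3, 4, 5 — each is linear in n (n = 1, 2, …).
At n = 4 the blocks have lengths 15, 15, 18, 6.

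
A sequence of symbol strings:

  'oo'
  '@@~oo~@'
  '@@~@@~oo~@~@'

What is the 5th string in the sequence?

@@~@@~@@~@@~oo~@~@~@~@

s(k+1) = @@~·s(k)·~@, so each term gains @@~ as a prefix and ~@ as a suffix.
From @@~@@~oo~@~@, 2 further steps: @@~@@~oo~@~@ → @@~@@~@@~oo~@~@~@ → (answer).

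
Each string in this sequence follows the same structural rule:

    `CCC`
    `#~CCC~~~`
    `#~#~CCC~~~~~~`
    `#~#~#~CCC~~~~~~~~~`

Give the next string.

s(k+1) = #~·s(k)·~~~, so each term gains #~ as a prefix and ~~~ as a suffix.
Applying this once more to #~#~#~CCC~~~~~~~~~:

#~#~#~#~CCC~~~~~~~~~~~~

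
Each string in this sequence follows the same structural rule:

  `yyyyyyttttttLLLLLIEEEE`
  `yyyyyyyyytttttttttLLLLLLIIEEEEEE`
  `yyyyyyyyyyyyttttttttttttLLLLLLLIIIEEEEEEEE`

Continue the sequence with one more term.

yyyyyyyyyyyyyyytttttttttttttttLLLLLLLLIIIIEEEEEEEEEE

Each string has the form y^{3n} t^{3n} L^{n+3} I^{n-1} E^{2n}, where the shown terms are n = 2, 3, 4.
At n = 5 the blocks have lengths 15, 15, 8, 4, 10.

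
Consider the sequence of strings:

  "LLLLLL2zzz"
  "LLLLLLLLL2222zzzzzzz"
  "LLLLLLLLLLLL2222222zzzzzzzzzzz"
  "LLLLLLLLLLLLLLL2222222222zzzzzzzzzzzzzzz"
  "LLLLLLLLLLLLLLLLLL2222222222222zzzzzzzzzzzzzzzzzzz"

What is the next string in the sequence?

LLLLLLLLLLLLLLLLLLLLL2222222222222222zzzzzzzzzzzzzzzzzzzzzzz

Term n consists of 3n+3 L's, followed by 3n-2 2's, followed by 4n-1 z's (n = 1, 2, …).
For the next term, n = 6, so the run lengths are 21, 16, 23.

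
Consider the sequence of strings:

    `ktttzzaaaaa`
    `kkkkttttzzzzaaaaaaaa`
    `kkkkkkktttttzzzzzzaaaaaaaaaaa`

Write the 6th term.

kkkkkkkkkkkkkkkkttttttttzzzzzzzzzzzzaaaaaaaaaaaaaaaaaaaa

Reading off run lengths: k runs 1, 4, 7; t runs 3, 4, 5; z runs 2, 4, 6; a runs 5, 8, 11 — each is linear in n (n = 1, 2, …).
Setting n = 6 gives 16, 8, 12, 20 characters in each block.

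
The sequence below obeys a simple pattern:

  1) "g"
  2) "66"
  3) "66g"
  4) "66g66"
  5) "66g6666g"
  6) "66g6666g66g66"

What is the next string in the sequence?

This is a Fibonacci-style word recurrence s(k) = s(k−1)·s(k−2): e.g. 66·g = 66g.
So term 7 is 66g6666g66g66·66g6666g.

66g6666g66g6666g6666g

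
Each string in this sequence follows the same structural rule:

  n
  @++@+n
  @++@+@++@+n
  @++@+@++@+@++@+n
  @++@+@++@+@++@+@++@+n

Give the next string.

Each term is the previous one with @++@+ prepended.
So the next term is @++@+·@++@+@++@+@++@+@++@+n.

@++@+@++@+@++@+@++@+@++@+n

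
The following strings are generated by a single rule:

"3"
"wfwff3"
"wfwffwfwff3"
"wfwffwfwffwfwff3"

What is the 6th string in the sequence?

Each term is the previous one with wfwff prepended.
From wfwffwfwffwfwff3, 2 further steps: wfwffwfwffwfwff3 → wfwffwfwffwfwffwfwff3 → (answer).

wfwffwfwffwfwffwfwffwfwff3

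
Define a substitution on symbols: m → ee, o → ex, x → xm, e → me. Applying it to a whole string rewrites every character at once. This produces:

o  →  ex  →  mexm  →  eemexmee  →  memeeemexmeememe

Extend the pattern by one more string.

Rewriting the 16 symbols of memeeemexmeememe one by one yields ee me ee me me me ee me xm ee me me ee me ee me; concatenated:

eemeeemememeeemexmeememeeemeeeme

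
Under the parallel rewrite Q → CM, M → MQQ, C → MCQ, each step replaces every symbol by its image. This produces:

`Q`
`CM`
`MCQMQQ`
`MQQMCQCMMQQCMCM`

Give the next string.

φ(MQQMCQCMMQQCMCM) expands symbol-by-symbol to MQQ CM CM MQQ MCQ CM MCQ MQQ MQQ CM CM MCQ MQQ MCQ MQQ; joining the 15 pieces gives the next term.

MQQCMCMMQQMCQCMMCQMQQMQQCMCMMCQMQQMCQMQQ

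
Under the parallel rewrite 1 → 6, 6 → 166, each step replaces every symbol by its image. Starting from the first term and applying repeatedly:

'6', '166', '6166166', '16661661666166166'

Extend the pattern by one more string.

61661661666166166616616616661661666166166

Replace each of the 17 characters of 16661661666166166 in place — 6 166 166 166 6 166 166 6 166 166 166 6 166 166 6 166 166 — and concatenate.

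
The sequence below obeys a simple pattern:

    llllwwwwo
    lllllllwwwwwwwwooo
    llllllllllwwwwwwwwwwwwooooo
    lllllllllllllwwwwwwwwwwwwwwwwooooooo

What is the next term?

llllllllllllllllwwwwwwwwwwwwwwwwwwwwooooooooo

Term n consists of 3n+1 l's, followed by 4n w's, followed by 2n-1 o's (n = 1, 2, …).
At n = 5 the blocks have lengths 16, 20, 9.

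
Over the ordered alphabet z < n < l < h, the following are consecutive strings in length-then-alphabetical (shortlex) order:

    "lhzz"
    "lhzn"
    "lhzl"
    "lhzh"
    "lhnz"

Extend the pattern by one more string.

Treat lhnz as a base-4 numeral over the given alphabet and add one, carrying through any trailing h's.

lhnn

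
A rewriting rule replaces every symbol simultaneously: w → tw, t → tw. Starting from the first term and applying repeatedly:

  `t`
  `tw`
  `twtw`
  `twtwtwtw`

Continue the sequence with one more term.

Rewriting each symbol of twtwtwtw: t→tw, w→tw, t→tw, w→tw, t→tw, w→tw, t→tw, w→tw, which concatenates to tw tw tw tw tw tw tw tw.

twtwtwtwtwtwtwtw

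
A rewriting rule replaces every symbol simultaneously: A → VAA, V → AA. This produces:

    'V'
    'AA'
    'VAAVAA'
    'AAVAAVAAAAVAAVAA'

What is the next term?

Applying the rule to each of the 16 symbols of AAVAAVAAAAVAAVAA gives the pieces VAA VAA AA VAA VAA AA VAA VAA VAA VAA AA VAA VAA AA VAA VAA, which concatenate to the answer.

VAAVAAAAVAAVAAAAVAAVAAVAAVAAAAVAAVAAAAVAAVAA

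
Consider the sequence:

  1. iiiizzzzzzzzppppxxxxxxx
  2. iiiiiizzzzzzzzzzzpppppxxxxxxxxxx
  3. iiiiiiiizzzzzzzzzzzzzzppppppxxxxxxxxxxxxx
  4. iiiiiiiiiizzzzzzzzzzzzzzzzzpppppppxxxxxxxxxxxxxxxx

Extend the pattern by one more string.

iiiiiiiiiiiizzzzzzzzzzzzzzzzzzzzppppppppxxxxxxxxxxxxxxxxxxx

Term n consists of 2n i's, followed by 3n+2 z's, followed by n+2 p's, followed by 3n+1 x's, where the shown terms are n = 2, 3, 4, 5.
For the next term, n = 6, so the run lengths are 12, 20, 8, 19.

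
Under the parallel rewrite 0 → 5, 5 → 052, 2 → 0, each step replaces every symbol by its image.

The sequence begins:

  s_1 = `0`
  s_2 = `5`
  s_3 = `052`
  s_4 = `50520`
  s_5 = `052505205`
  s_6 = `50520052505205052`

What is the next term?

φ(50520052505205052) expands symbol-by-symbol to 052 5 052 0 5 5 052 0 052 5 052 0 5 052 5 052 0; joining the 17 pieces gives the next term.

0525052055052005250520505250520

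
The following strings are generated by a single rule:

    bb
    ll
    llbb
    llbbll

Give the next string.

llbbllllbb

From term 3 onward, concatenate the last term with the second-to-last: ll·bb = llbb, llbb·ll = llbbll, …
The next term joins llbbll and llbb.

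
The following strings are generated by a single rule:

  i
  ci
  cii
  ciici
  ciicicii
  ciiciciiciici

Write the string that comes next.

ciiciciiciiciciicicii

From term 3 onward, concatenate the last term with the second-to-last: ci·i = cii, cii·ci = ciici, …
Continuing: ciiciciiciici · ciicicii gives term 7.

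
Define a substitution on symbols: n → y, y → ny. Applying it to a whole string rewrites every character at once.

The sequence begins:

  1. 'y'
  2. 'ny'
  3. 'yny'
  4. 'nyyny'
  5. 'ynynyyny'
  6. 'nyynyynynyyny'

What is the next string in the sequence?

Rewriting the 13 symbols of nyynyynynyyny one by one yields y ny ny y ny ny y ny y ny ny y ny; concatenated:

ynynyynynyynyynynyyny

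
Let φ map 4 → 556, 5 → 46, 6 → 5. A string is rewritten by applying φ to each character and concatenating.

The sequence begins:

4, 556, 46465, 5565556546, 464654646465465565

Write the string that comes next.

Applying the rule to each of the 18 symbols of 464654646465465565 gives the pieces 556 5 556 5 46 556 5 556 5 556 5 46 556 5 46 46 5 46, which concatenate to the answer.

55655565465565556555654655654646546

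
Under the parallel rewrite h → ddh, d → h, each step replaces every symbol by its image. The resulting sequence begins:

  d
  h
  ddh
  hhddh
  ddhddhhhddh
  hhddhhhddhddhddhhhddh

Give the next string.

ddhddhhhddhddhddhhhddhhhddhhhddhddhddhhhddh

φ(hhddhhhddhddhddhhhddh) expands symbol-by-symbol to ddh ddh h h ddh ddh ddh h h ddh h h ddh h h ddh ddh ddh h h ddh; joining the 21 pieces gives the next term.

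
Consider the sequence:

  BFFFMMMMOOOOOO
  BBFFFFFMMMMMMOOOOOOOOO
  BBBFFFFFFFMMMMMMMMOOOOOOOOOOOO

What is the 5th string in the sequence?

Each string has the form B^{n-1} F^{2n-1} M^{2n} O^{3n}, where the shown terms are n = 2, 3, 4.
Setting n = 6 gives 5, 11, 12, 18 characters in each block.

BBBBBFFFFFFFFFFFMMMMMMMMMMMMOOOOOOOOOOOOOOOOOO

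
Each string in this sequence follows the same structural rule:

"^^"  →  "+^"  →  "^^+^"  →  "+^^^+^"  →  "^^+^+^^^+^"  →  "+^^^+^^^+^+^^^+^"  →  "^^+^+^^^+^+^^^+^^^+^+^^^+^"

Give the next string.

Each term (from the third on) is the two preceding terms concatenated in order: term 3 = ^^·+^ = ^^+^.
Continuing: +^^^+^^^+^+^^^+^ · ^^+^+^^^+^+^^^+^^^+^+^^^+^ gives term 8.

+^^^+^^^+^+^^^+^^^+^+^^^+^+^^^+^^^+^+^^^+^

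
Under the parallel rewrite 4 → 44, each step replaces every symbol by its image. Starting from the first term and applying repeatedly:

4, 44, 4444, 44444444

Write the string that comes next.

4444444444444444

Expanding 44444444: 4→44, 4→44, 4→44, 4→44, 4→44, 4→44, 4→44, 4→44. Concatenated: 44 44 44 44 44 44 44 44.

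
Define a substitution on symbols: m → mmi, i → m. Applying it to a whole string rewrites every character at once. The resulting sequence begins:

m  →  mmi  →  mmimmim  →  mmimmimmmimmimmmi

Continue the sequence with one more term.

Rewriting the 17 symbols of mmimmimmmimmimmmi one by one yields mmi mmi m mmi mmi m mmi mmi mmi m mmi mmi m mmi mmi mmi m; concatenated:

mmimmimmmimmimmmimmimmimmmimmimmmimmimmim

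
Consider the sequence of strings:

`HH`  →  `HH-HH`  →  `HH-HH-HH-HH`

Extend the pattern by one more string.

HH-HH-HH-HH-HH-HH-HH-HH

Every step duplicates the string with '-' between the halves.
So the next term is two copies of HH-HH-HH-HH with '-' between the halves.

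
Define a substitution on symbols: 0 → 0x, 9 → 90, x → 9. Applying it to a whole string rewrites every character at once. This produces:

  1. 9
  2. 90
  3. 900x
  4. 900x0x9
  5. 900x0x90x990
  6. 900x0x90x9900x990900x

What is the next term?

Rewriting the 21 symbols of 900x0x90x9900x990900x one by one yields 90 0x 0x 9 0x 9 90 0x 9 90 90 0x 0x 9 90 90 0x 90 0x 0x 9; concatenated:

900x0x90x9900x990900x0x990900x900x0x9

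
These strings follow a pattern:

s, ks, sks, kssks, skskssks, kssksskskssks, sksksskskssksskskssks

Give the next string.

This is a Fibonacci-style word recurrence s(k) = s(k−2)·s(k−1): e.g. s·ks = sks.
The next term joins kssksskskssks and sksksskskssksskskssks.

ksskssksksskssksksskskssksskskssks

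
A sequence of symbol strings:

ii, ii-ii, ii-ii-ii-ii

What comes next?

Every step duplicates the string with '-' between the halves.
One more doubling of ii-ii-ii-ii gives the answer.

ii-ii-ii-ii-ii-ii-ii-ii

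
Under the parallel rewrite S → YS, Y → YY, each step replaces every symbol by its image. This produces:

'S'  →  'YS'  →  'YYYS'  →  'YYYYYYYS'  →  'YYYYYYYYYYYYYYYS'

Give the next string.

YYYYYYYYYYYYYYYYYYYYYYYYYYYYYYYS

φ(YYYYYYYYYYYYYYYS) expands symbol-by-symbol to YY YY YY YY YY YY YY YY YY YY YY YY YY YY YY YS; joining the 16 pieces gives the next term.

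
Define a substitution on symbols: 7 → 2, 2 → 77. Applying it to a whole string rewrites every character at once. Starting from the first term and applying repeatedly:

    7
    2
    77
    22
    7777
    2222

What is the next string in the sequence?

77777777

Apply φ to 2222 symbol by symbol: 2→77, 2→77, 2→77, 2→77; joined: 77 77 77 77.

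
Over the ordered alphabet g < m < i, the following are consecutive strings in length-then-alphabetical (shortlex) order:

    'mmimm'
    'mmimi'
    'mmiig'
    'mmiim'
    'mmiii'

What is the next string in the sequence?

The successor of mmiii increments the rightmost position that isn't already i and resets every position after it to g.

miggg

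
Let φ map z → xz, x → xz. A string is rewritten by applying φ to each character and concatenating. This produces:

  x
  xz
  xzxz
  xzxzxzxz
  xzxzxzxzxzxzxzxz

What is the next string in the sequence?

Rewriting the 16 symbols of xzxzxzxzxzxzxzxz one by one yields xz xz xz xz xz xz xz xz xz xz xz xz xz xz xz xz; concatenated:

xzxzxzxzxzxzxzxzxzxzxzxzxzxzxzxz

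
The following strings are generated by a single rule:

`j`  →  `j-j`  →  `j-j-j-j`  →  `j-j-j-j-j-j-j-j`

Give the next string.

j-j-j-j-j-j-j-j-j-j-j-j-j-j-j-j

s(k+1) = s(k)·-·s(k) — each term doubles the last with '-' between the halves.
One more doubling of j-j-j-j-j-j-j-j gives the answer.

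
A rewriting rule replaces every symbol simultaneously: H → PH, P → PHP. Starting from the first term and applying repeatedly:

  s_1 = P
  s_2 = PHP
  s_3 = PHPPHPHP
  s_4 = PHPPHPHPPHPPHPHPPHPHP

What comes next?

PHPPHPHPPHPPHPHPPHPHPPHPPHPHPPHPPHPHPPHPHPPHPPHPHPPHPHP

φ(PHPPHPHPPHPPHPHPPHPHP) expands symbol-by-symbol to PHP PH PHP PHP PH PHP PH PHP PHP PH PHP PHP PH PHP PH PHP PHP PH PHP PH PHP; joining the 21 pieces gives the next term.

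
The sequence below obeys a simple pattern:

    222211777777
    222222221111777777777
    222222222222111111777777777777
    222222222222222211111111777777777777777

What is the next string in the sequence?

222222222222222222221111111111777777777777777777

Reading off run lengths: 2 runs 4, 8, 12, 16; 1 runs 2, 4, 6, 8; 7 runs 6, 9, 12, 15 — each is linear in n (n = 1, 2, …).
Setting n = 5 gives 20, 10, 18 characters in each block.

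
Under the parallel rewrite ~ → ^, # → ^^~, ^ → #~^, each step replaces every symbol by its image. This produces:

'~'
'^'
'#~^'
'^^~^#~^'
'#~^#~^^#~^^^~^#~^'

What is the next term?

φ(#~^#~^^#~^^^~^#~^) expands symbol-by-symbol to ^^~ ^ #~^ ^^~ ^ #~^ #~^ ^^~ ^ #~^ #~^ #~^ ^ #~^ ^^~ ^ #~^; joining the 17 pieces gives the next term.

^^~^#~^^^~^#~^#~^^^~^#~^#~^#~^^#~^^^~^#~^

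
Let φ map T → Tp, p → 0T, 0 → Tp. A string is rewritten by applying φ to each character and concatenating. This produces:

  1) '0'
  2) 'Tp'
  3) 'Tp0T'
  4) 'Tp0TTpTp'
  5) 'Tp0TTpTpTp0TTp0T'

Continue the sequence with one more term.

Rewriting the 16 symbols of Tp0TTpTpTp0TTp0T one by one yields Tp 0T Tp Tp Tp 0T Tp 0T Tp 0T Tp Tp Tp 0T Tp Tp; concatenated:

Tp0TTpTpTp0TTp0TTp0TTpTpTp0TTpTp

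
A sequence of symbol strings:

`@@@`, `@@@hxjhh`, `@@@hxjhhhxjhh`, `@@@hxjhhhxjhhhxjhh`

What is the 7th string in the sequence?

@@@hxjhhhxjhhhxjhhhxjhhhxjhhhxjhh

Each term is the previous one with hxjhh appended.
From @@@hxjhhhxjhhhxjhh, 3 further steps: @@@hxjhhhxjhhhxjhh → @@@hxjhhhxjhhhxjhhhxjhh → @@@hxjhhhxjhhhxjhhhxjhhhxjhh → (answer).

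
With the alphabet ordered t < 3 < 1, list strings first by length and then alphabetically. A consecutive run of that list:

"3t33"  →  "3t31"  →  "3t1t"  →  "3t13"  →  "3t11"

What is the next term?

33tt

Treat 3t11 as a base-3 numeral over the given alphabet and add one, carrying through any trailing 1's.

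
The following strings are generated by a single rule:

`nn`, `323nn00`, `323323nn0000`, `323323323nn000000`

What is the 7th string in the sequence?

Every step adds 323 to the front and 00 to the end of the previous string.
From 323323323nn000000, 3 further steps: 323323323nn000000 → 323323323323nn00000000 → 323323323323323nn0000000000 → (answer).

323323323323323323nn000000000000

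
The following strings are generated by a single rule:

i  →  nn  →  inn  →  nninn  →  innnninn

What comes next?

nninninnnninn

This is a Fibonacci-style word recurrence s(k) = s(k−2)·s(k−1): e.g. i·nn = inn.
So term 6 is nninn·innnninn.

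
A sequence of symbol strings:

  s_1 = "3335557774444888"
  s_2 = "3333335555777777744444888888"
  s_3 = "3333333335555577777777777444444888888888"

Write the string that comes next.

3333333333335555557777777777777774444444888888888888

Reading off run lengths: 3 runs 3, 6, 9; 5 runs 3, 4, 5; 7 runs 3, 7, 11; 4 runs 4, 5, 6; 8 runs 3, 6, 9 — each is linear in n (n = 1, 2, …).
Setting n = 4 gives 12, 6, 15, 7, 12 characters in each block.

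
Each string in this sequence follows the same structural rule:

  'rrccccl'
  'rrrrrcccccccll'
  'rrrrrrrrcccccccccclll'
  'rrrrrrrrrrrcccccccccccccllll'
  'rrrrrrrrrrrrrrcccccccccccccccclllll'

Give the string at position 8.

rrrrrrrrrrrrrrrrrrrrrrrcccccccccccccccccccccccccllllllll

The n-th term is 3n-1 r's then 3n+1 c's then n l's (n = 1, 2, …).
At n = 8 the blocks have lengths 23, 25, 8.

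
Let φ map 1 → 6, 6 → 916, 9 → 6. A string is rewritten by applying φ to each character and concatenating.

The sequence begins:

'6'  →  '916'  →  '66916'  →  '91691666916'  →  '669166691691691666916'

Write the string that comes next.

Applying the rule to each of the 21 symbols of 669166691691691666916 gives the pieces 916 916 6 6 916 916 916 6 6 916 6 6 916 6 6 916 916 916 6 6 916, which concatenate to the answer.

9169166691691691666916669166691691691666916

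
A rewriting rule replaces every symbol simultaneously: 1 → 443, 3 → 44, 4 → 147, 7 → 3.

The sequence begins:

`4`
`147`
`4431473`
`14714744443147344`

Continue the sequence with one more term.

Applying the rule to each of the 17 symbols of 14714744443147344 gives the pieces 443 147 3 443 147 3 147 147 147 147 44 443 147 3 44 147 147, which concatenate to the answer.

4431473443147314714714714744443147344147147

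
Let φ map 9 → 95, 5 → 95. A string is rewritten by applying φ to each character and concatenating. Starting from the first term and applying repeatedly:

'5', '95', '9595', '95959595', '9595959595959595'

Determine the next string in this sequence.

95959595959595959595959595959595

Replace each of the 16 characters of 9595959595959595 in place — 95 95 95 95 95 95 95 95 95 95 95 95 95 95 95 95 — and concatenate.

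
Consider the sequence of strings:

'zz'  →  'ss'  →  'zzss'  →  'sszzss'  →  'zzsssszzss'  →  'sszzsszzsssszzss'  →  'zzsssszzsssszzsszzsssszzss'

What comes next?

sszzsszzsssszzsszzsssszzsssszzsszzsssszzss

From term 3 onward, concatenate the second-to-last term with the last: zz·ss = zzss, ss·zzss = sszzss, …
So term 8 is sszzsszzsssszzss·zzsssszzsssszzsszzsssszzss.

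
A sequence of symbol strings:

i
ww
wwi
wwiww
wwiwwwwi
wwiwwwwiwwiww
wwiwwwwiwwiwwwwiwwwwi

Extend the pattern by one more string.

This is a Fibonacci-style word recurrence s(k) = s(k−1)·s(k−2): e.g. ww·i = wwi.
The next term joins wwiwwwwiwwiwwwwiwwwwi and wwiwwwwiwwiww.

wwiwwwwiwwiwwwwiwwwwiwwiwwwwiwwiww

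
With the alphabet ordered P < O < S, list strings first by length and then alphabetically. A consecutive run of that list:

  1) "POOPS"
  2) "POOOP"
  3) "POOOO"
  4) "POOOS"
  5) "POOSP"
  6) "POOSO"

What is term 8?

Continuing the enumeration 2 steps past POOSO: POOSO → POOSS → (answer).

POSPP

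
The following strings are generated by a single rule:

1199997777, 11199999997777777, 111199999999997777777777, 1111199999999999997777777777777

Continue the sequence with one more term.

The n-th term is n+1 1's then 3n+1 9's then 3n+1 7's (n = 1, 2, …).
For the next term, n = 5, so the run lengths are 6, 16, 16.

11111199999999999999997777777777777777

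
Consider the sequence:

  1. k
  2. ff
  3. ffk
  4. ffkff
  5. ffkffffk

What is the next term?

From term 3 onward, concatenate the last term with the second-to-last: ff·k = ffk, ffk·ff = ffkff, …
The next term joins ffkffffk and ffkff.

ffkffffkffkff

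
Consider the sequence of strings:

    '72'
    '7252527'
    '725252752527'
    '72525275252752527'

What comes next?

7252527525275252752527

The strings grow by a fixed suffix 52527 each time.
One more step from 72525275252752527 gives the answer.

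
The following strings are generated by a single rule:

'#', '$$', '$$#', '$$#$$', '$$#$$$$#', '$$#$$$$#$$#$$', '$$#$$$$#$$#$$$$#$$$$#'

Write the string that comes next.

$$#$$$$#$$#$$$$#$$$$#$$#$$$$#$$#$$

This is a Fibonacci-style word recurrence s(k) = s(k−1)·s(k−2): e.g. $$·# = $$#.
The next term joins $$#$$$$#$$#$$$$#$$$$# and $$#$$$$#$$#$$.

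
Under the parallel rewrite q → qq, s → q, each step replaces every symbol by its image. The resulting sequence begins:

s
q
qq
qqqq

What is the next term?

Apply φ to qqqq symbol by symbol: q→qq, q→qq, q→qq, q→qq; joined: qq qq qq qq.

qqqqqqqq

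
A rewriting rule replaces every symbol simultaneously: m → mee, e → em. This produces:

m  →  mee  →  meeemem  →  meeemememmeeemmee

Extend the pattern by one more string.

Rewriting the 17 symbols of meeemememmeeemmee one by one yields mee em em em mee em mee em mee mee em em em mee mee em em; concatenated:

meeemememmeeemmeeemmeemeeemememmeemeeemem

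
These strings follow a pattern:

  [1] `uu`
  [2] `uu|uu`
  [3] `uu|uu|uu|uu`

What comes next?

Every step duplicates the string with '|' between the halves.
So the next term is two copies of uu|uu|uu|uu with '|' between the halves.

uu|uu|uu|uu|uu|uu|uu|uu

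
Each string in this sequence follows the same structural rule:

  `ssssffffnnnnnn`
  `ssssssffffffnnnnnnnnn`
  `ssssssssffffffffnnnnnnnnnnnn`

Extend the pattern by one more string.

ssssssssssffffffffffnnnnnnnnnnnnnnn

Term n consists of 2n s's, followed by 2n f's, followed by 3n n's, where the shown terms are n = 2, 3, 4.
At n = 5 the blocks have lengths 10, 10, 15.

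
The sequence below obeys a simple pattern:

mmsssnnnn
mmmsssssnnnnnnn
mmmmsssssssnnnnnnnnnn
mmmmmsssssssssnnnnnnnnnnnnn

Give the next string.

mmmmmmsssssssssssnnnnnnnnnnnnnnnn

The n-th term is n+1 m's then 2n+1 s's then 3n+1 n's (n = 1, 2, …).
Setting n = 5 gives 6, 11, 16 characters in each block.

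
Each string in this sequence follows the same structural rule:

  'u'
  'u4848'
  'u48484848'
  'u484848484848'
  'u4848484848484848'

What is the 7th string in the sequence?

The strings grow by a fixed suffix 4848 each time.
From u4848484848484848, 2 further steps: u4848484848484848 → u48484848484848484848 → (answer).

u484848484848484848484848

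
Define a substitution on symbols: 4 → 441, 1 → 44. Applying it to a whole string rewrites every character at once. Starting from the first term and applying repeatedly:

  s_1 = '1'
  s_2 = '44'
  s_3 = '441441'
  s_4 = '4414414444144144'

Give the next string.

φ(4414414444144144) expands symbol-by-symbol to 441 441 44 441 441 44 441 441 441 441 44 441 441 44 441 441; joining the 16 pieces gives the next term.

44144144441441444414414414414444144144441441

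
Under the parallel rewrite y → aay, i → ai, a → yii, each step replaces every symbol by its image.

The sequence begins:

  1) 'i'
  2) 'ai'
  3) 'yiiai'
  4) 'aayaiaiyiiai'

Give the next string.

yiiyiiaayyiiaiyiiaiaayaiaiyiiai

Apply φ to aayaiaiyiiai symbol by symbol: a→yii, a→yii, y→aay, a→yii, i→ai, a→yii, i→ai, y→aay, i→ai, i→ai, a→yii, i→ai; joined: yii yii aay yii ai yii ai aay ai ai yii ai.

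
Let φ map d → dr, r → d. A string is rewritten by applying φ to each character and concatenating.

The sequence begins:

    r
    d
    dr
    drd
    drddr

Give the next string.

drddrdrd

Rewriting each symbol of drddr: d→dr, r→d, d→dr, d→dr, r→d, which concatenates to dr d dr dr d.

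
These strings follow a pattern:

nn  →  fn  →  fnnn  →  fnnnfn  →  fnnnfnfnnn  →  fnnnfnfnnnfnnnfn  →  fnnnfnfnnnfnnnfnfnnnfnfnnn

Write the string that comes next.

fnnnfnfnnnfnnnfnfnnnfnfnnnfnnnfnfnnnfnnnfn

This is a Fibonacci-style word recurrence s(k) = s(k−1)·s(k−2): e.g. fn·nn = fnnn.
So term 8 is fnnnfnfnnnfnnnfnfnnnfnfnnn·fnnnfnfnnnfnnnfn.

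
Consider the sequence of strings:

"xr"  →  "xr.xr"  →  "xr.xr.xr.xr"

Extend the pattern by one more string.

Each string is two copies of the previous one joined by '.'.
So the next term is two copies of xr.xr.xr.xr with '.' between the halves.

xr.xr.xr.xr.xr.xr.xr.xr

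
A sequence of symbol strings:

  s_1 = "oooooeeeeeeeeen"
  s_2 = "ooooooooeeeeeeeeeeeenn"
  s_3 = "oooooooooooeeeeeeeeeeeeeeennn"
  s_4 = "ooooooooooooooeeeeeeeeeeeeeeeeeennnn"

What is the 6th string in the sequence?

Reading off run lengths: o runs 5, 8, 11, 14; e runs 9, 12, 15, 18; n runs 1, 2, 3, 4 — each is linear in n, where the shown terms are n = 2, 3, 4, 5.
Setting n = 7 gives 20, 24, 6 characters in each block.

ooooooooooooooooooooeeeeeeeeeeeeeeeeeeeeeeeennnnnn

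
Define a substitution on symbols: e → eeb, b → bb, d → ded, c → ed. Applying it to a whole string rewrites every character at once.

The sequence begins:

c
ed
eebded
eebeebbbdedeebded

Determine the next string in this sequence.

Replace each of the 17 characters of eebeebbbdedeebded in place — eeb eeb bb eeb eeb bb bb bb ded eeb ded eeb eeb bb ded eeb ded — and concatenate.

eebeebbbeebeebbbbbbbdedeebdedeebeebbbdedeebded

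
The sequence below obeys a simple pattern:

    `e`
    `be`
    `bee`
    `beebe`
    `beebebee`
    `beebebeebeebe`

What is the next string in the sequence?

From term 3 onward, concatenate the last term with the second-to-last: be·e = bee, bee·be = beebe, …
So term 7 is beebebeebeebe·beebebee.

beebebeebeebebeebebee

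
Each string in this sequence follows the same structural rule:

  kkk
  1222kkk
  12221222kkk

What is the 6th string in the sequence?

The strings grow by a fixed prefix 1222 each time.
From 12221222kkk, 3 further steps: 12221222kkk → 122212221222kkk → 1222122212221222kkk → (answer).

12221222122212221222kkk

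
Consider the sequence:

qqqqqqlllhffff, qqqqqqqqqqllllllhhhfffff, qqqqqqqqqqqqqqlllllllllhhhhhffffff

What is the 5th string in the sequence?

Reading off run lengths: q runs 6, 10, 14; l runs 3, 6, 9; h runs 1, 3, 5; f runs 4, 5, 6 — each is linear in n (n = 1, 2, …).
At n = 5 the blocks have lengths 22, 15, 9, 8.

qqqqqqqqqqqqqqqqqqqqqqlllllllllllllllhhhhhhhhhffffffff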